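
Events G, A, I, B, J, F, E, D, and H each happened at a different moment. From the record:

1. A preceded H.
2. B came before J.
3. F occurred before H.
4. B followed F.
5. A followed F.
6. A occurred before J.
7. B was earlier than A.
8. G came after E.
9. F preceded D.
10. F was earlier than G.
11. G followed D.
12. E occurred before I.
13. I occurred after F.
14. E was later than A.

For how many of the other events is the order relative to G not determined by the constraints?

Forced before G: A, B, D, E, and F.
That leaves H, I, and J with no forced order relative to G — 3.

3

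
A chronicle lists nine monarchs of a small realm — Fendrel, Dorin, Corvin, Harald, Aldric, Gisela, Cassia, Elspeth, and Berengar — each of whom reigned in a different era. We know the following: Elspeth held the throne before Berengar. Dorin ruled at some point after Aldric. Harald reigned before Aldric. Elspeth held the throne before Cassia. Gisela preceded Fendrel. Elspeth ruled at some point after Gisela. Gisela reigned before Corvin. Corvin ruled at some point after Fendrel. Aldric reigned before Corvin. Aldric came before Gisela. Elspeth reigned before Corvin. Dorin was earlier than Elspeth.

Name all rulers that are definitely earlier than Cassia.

Aldric, Dorin, Elspeth, Gisela, Harald

Directly stated before Cassia: Elspeth.
Aldric reaches Cassia via Aldric → Gisela → Elspeth → Cassia.
Dorin reaches Cassia via Dorin → Elspeth → Cassia.
Gisela reaches Cassia via Gisela → Elspeth → Cassia.
Likewise Harald reaches Cassia by chaining the stated constraints.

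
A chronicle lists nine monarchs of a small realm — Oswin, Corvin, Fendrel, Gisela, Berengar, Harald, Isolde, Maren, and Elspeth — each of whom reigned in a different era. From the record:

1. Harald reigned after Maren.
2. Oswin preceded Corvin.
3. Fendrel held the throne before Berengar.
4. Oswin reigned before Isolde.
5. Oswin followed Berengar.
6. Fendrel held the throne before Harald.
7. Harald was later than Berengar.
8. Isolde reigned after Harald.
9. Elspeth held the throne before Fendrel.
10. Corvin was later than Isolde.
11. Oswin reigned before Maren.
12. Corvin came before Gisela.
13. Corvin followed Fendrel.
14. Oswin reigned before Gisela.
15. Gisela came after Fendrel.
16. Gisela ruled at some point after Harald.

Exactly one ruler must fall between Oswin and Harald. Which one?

Maren

Tracing the constraints gives Oswin → Maren → Harald, so Maren sits after Oswin and before Harald.
No other ruler is forced both after Oswin and before Harald.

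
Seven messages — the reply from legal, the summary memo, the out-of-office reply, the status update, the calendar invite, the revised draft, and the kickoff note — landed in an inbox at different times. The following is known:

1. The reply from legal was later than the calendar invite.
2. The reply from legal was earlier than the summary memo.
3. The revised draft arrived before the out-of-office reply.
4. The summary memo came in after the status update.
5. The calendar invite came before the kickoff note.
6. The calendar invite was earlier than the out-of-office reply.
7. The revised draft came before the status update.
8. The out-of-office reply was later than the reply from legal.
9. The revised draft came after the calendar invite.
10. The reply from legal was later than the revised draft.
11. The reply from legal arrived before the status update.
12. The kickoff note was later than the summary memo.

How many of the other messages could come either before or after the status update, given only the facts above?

Forced before the status update: the calendar invite, the reply from legal, and the revised draft; forced after the status update: the kickoff note and the summary memo.
That leaves the out-of-office reply with no forced order relative to the status update — 1.

1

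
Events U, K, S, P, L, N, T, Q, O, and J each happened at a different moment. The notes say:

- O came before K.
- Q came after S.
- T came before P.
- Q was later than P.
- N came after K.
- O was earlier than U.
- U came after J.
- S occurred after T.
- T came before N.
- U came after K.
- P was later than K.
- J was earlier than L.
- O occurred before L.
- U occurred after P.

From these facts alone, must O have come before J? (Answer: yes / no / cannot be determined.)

cannot be determined

No chain of stated constraints runs from O to J, and none runs from J to O either.
So the relative order of O and J is not fixed by the given facts.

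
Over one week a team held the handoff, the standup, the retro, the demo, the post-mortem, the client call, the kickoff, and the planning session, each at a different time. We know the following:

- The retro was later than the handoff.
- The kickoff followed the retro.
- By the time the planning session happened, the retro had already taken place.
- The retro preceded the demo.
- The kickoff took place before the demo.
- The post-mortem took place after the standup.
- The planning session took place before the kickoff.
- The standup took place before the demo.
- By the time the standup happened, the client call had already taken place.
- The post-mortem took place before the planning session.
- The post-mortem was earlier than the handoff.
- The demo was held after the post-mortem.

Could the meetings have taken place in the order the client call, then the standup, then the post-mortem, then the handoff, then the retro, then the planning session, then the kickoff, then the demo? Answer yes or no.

yes

Check each stated constraint against the proposed order — e.g. the post-mortem is ahead of the demo; the standup is ahead of the demo. Every pair is in the required order; nothing is violated.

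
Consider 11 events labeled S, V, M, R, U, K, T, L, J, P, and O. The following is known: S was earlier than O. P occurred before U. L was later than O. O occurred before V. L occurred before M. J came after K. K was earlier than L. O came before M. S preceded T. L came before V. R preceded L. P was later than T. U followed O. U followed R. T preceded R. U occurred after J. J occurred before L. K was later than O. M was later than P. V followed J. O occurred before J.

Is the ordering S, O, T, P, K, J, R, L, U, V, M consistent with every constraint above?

yes

Check each stated constraint against the proposed order — e.g. O is ahead of V; O is ahead of M. Every pair is in the required order; nothing is violated.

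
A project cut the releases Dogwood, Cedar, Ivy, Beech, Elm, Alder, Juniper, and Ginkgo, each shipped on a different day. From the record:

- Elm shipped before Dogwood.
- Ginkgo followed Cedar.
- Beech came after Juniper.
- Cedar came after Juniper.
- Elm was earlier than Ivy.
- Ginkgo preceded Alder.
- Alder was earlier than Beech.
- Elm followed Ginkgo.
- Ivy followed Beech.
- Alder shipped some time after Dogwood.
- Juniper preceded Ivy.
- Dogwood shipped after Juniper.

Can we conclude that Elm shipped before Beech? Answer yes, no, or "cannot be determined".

Chain the constraints: Elm → Dogwood → Alder → Beech. Each link is directly stated, so Elm comes before Beech.

yes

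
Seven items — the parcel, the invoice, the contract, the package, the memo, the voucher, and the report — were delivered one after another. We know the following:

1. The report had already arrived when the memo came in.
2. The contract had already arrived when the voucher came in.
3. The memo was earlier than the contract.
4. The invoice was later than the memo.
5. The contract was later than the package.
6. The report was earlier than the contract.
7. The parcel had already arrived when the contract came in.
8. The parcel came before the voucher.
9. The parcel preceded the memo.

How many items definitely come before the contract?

Directly stated before the contract: the memo, the package, the parcel, and the report.
No chain forces the invoice (or any of the others) ahead of the contract.
That's the memo, the package, the parcel, and the report — 4 in all.

4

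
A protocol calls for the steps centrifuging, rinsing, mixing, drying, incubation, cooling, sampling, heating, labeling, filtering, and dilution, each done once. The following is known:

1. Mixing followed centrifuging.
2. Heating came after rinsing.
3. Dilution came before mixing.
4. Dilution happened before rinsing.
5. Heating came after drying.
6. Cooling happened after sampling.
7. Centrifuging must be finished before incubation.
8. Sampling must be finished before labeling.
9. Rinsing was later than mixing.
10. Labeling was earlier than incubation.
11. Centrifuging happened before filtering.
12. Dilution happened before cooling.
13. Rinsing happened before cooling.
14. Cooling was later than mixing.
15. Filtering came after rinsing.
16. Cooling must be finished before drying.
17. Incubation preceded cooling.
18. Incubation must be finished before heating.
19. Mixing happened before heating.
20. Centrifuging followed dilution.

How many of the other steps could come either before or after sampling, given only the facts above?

5

Forced after sampling: cooling, drying, heating, incubation, and labeling.
That leaves centrifuging, dilution, filtering, mixing, and rinsing with no forced order relative to sampling — 5.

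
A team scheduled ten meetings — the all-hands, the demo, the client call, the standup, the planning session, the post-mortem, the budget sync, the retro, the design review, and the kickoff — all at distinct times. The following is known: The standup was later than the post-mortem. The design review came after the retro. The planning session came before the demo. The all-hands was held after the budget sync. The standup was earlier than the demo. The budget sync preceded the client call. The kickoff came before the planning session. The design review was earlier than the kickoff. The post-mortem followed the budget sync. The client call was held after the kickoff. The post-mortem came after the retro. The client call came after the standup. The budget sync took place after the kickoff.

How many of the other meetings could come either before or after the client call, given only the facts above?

3

Forced before the client call: the budget sync, the design review, the kickoff, the post-mortem, the retro, and the standup.
That leaves the all-hands, the demo, and the planning session with no forced order relative to the client call — 3.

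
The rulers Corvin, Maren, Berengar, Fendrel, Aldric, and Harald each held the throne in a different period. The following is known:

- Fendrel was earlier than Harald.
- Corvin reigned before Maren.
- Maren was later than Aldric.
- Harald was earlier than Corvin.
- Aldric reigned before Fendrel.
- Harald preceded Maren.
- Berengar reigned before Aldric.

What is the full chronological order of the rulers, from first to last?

The constraints fix every adjacent pair, so only one ordering works:
Berengar → Aldric → Fendrel → Harald → Corvin → Maren.

Berengar, Aldric, Fendrel, Harald, Corvin, Maren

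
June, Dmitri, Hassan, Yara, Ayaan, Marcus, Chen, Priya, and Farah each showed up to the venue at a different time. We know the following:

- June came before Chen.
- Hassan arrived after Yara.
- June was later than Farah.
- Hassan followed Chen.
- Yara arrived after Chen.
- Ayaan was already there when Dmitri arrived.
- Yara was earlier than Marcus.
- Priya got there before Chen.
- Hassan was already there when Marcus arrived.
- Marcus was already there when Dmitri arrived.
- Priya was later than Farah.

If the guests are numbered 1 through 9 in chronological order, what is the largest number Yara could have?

Yara must come before Dmitri, Hassan, and Marcus — 3 guests forced after them.
Everything else can be placed before Yara in some valid order, so Yara can sit as late as position 9 − 3 = 6.

6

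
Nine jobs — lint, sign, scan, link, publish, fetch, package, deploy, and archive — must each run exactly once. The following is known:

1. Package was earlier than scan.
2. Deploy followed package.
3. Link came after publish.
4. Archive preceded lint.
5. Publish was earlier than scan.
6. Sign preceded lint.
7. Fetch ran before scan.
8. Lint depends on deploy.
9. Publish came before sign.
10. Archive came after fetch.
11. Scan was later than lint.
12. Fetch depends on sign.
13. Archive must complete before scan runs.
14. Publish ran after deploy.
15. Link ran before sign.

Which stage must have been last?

Every other stage has a chain of constraints placing it before scan, so scan is last.

scan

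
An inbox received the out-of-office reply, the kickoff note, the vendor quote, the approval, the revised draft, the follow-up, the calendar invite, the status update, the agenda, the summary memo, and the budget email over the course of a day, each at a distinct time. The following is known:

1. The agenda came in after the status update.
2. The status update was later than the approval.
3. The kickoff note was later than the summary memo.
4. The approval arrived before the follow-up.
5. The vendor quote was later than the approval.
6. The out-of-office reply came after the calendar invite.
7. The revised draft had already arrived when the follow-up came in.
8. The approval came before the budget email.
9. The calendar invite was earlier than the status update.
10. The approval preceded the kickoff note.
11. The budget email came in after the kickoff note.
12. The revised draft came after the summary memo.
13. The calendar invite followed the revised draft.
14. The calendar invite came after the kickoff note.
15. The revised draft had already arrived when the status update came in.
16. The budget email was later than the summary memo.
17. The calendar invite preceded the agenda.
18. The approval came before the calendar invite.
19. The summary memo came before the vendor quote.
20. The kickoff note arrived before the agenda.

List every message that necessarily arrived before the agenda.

the approval, the calendar invite, the kickoff note, the revised draft, the status update, the summary memo

Directly stated before the agenda: the calendar invite, the kickoff note, and the status update.
The approval reaches the agenda via the approval → the status update → the agenda.
The revised draft reaches the agenda via the revised draft → the calendar invite → the agenda.
The summary memo reaches the agenda via the summary memo → the kickoff note → the agenda.
No chain forces the vendor quote (or any of the others) ahead of the agenda.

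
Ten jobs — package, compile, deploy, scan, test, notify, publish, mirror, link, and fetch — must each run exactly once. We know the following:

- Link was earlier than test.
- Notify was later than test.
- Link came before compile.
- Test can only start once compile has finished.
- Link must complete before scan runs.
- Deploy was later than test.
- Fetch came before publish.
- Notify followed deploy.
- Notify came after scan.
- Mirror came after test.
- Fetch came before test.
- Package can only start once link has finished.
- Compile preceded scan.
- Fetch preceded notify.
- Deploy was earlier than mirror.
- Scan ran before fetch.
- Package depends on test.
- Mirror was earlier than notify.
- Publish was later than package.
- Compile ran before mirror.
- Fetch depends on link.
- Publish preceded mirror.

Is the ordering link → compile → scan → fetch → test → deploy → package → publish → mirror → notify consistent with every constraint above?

yes

Check each stated constraint against the proposed order — e.g. scan is ahead of notify; compile is ahead of mirror. Every pair is in the required order; nothing is violated.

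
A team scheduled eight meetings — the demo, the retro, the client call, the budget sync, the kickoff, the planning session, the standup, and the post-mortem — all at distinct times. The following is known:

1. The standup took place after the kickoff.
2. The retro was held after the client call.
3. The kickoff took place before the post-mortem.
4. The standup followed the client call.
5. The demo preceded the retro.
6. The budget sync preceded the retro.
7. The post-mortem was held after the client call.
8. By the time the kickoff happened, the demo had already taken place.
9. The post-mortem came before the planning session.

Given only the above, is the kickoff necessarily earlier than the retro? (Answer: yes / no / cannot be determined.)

No chain of stated constraints runs from the kickoff to the retro, and none runs from the retro to the kickoff either.
So the relative order of the kickoff and the retro is not fixed by the given facts.

cannot be determined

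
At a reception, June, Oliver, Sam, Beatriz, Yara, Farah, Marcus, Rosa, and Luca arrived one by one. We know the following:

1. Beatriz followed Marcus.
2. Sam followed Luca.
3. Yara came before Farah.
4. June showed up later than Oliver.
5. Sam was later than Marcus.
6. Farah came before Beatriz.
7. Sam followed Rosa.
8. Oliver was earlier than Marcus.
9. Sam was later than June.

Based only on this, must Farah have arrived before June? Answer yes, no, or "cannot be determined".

No chain of stated constraints runs from Farah to June, and none runs from June to Farah either.
So the relative order of Farah and June is not fixed by the given facts.

cannot be determined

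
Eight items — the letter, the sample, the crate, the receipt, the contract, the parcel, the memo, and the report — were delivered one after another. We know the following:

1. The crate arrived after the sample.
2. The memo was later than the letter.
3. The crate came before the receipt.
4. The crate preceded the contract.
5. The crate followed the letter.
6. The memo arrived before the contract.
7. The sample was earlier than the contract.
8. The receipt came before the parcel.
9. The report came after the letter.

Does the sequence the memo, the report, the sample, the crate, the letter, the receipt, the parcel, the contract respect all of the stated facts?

no

The constraints require the letter before the crate, but in the proposed sequence the crate appears ahead of the letter. That one violation is enough.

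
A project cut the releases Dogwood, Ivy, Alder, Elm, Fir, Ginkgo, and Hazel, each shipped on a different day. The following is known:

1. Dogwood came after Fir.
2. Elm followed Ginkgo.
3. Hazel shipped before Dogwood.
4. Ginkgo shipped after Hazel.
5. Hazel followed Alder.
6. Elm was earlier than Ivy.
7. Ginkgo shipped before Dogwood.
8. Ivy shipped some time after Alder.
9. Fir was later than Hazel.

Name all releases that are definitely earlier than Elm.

Directly stated before Elm: Ginkgo.
Alder reaches Elm via Alder → Hazel → Ginkgo → Elm.
Hazel reaches Elm via Hazel → Ginkgo → Elm.
No chain forces Dogwood (or any of the others) ahead of Elm.

Alder, Ginkgo, Hazel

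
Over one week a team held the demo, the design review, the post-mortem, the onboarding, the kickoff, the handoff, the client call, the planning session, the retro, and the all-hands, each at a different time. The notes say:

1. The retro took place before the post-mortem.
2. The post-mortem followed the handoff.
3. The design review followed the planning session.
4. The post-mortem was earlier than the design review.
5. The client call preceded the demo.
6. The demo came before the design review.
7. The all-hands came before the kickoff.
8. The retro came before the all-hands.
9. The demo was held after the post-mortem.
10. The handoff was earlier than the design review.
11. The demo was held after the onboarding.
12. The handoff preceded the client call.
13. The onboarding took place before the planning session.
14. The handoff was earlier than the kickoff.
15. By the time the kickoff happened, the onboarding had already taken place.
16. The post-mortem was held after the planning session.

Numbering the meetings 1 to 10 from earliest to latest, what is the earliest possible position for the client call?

The handoff must come before the client call — 1 forced predecessor.
Nothing else is forced ahead of the client call, so its earliest slot is position 1 + 1 = 2.

2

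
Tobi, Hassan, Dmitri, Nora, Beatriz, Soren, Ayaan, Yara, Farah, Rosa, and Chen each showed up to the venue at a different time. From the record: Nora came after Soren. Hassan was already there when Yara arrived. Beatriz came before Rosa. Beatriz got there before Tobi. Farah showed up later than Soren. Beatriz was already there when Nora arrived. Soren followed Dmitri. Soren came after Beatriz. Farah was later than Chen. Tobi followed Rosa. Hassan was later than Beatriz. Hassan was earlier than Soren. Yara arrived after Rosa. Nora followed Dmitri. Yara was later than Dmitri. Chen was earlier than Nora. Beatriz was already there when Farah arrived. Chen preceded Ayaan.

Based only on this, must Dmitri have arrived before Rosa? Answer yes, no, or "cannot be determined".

cannot be determined

No chain of stated constraints runs from Dmitri to Rosa, and none runs from Rosa to Dmitri either.
So the relative order of Dmitri and Rosa is not fixed by the given facts.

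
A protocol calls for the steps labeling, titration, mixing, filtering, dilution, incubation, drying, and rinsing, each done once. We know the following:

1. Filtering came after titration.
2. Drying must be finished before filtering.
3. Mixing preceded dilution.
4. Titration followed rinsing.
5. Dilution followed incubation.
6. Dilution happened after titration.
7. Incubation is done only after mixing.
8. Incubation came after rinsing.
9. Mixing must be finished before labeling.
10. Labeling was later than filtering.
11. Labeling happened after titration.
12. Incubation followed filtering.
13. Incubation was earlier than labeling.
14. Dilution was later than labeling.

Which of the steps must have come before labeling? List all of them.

drying, filtering, incubation, mixing, rinsing, titration

Directly stated before labeling: filtering, incubation, mixing, and titration.
Drying reaches labeling via drying → filtering → labeling.
Rinsing reaches labeling via rinsing → incubation → labeling.
No chain forces dilution ahead of labeling.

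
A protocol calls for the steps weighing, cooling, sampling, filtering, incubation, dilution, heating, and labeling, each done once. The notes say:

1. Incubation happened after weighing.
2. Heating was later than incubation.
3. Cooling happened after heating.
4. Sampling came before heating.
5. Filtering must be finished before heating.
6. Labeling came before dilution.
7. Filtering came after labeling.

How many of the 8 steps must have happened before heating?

Directly stated before heating: filtering, incubation, and sampling.
Labeling reaches heating via labeling → filtering → heating.
Weighing reaches heating via weighing → incubation → heating.
No chain forces cooling (or any of the others) ahead of heating.
That's filtering, incubation, labeling, sampling, and weighing — 5 in all.

5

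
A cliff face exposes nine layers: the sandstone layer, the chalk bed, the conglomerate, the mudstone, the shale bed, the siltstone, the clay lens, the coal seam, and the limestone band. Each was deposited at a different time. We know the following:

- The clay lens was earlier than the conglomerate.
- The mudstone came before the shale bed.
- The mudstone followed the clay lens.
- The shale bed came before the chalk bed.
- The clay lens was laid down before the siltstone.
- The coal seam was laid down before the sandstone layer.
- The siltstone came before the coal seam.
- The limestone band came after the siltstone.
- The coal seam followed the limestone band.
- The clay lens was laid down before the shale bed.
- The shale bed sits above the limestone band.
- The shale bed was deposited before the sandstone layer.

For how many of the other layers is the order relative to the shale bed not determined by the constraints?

2

Forced before the shale bed: the clay lens, the limestone band, the mudstone, and the siltstone; forced after the shale bed: the chalk bed and the sandstone layer.
That leaves the coal seam and the conglomerate with no forced order relative to the shale bed — 2.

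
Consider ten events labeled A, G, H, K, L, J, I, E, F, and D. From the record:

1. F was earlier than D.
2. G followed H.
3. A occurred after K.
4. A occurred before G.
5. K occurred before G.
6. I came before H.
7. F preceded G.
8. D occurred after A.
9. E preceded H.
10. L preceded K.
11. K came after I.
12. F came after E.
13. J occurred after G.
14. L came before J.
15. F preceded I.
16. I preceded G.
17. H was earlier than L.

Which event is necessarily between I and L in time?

Tracing the constraints gives I → H → L, so H sits after I and before L.
No other event is forced both after I and before L.

H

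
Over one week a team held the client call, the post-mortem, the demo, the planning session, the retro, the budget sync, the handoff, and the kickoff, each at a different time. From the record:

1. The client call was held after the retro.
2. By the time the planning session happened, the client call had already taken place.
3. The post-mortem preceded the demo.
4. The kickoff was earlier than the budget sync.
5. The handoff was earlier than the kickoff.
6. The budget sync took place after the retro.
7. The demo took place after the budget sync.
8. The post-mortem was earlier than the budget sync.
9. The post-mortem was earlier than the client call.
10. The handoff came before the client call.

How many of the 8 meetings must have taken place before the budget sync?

4

Directly stated before the budget sync: the kickoff, the post-mortem, and the retro.
The handoff reaches the budget sync via the handoff → the kickoff → the budget sync.
No chain forces the client call (or any of the others) ahead of the budget sync.
That's the handoff, the kickoff, the post-mortem, and the retro — 4 in all.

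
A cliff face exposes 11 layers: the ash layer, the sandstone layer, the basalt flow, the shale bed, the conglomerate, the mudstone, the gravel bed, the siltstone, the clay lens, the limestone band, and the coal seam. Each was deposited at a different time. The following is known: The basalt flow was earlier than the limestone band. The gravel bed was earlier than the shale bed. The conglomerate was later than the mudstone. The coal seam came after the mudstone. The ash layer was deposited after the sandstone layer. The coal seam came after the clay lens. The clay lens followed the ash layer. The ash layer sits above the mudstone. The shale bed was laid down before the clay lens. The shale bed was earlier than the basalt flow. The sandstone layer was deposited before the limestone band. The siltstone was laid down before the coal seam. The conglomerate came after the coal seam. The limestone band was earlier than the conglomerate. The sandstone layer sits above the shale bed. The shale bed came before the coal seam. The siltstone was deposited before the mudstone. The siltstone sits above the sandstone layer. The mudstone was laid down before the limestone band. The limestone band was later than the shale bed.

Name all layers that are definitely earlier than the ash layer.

the gravel bed, the mudstone, the sandstone layer, the shale bed, the siltstone

Directly stated before the ash layer: the mudstone and the sandstone layer.
The gravel bed reaches the ash layer via the gravel bed → the shale bed → the sandstone layer → the ash layer.
The shale bed reaches the ash layer via the shale bed → the sandstone layer → the ash layer.
The siltstone reaches the ash layer via the siltstone → the mudstone → the ash layer.
No chain forces the basalt flow (or any of the others) ahead of the ash layer.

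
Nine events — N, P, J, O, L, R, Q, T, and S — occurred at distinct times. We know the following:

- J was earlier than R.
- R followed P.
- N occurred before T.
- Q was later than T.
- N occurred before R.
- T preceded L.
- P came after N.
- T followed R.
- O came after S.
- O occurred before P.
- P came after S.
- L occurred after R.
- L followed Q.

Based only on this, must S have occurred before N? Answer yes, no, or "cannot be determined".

cannot be determined

No chain of stated constraints runs from S to N, and none runs from N to S either.
So the relative order of S and N is not fixed by the given facts.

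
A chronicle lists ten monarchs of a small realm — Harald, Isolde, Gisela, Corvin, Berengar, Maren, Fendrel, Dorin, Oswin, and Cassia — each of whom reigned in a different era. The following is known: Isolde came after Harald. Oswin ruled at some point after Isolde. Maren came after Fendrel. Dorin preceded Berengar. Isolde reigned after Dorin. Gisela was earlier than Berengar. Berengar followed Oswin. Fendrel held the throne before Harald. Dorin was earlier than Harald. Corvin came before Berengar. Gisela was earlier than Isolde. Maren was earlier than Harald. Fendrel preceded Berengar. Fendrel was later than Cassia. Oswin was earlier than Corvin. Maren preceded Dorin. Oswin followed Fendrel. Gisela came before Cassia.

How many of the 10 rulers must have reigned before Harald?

Directly stated before Harald: Dorin, Fendrel, and Maren.
Cassia reaches Harald via Cassia → Fendrel → Harald.
Gisela reaches Harald via Gisela → Cassia → Fendrel → Harald.
That's Cassia, Dorin, Fendrel, Gisela, and Maren — 5 in all.

5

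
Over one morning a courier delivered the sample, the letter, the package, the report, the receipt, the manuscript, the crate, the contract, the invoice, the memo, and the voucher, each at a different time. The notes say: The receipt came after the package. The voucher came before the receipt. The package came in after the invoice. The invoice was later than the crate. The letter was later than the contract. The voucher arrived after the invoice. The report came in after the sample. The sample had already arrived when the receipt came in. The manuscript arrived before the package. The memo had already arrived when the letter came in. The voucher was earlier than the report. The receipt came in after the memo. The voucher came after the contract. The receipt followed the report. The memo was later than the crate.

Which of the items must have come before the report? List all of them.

the contract, the crate, the invoice, the sample, the voucher

Directly stated before the report: the sample and the voucher.
The contract reaches the report via the contract → the voucher → the report.
The crate reaches the report via the crate → the invoice → the voucher → the report.
The invoice reaches the report via the invoice → the voucher → the report.
No chain forces the manuscript (or any of the others) ahead of the report.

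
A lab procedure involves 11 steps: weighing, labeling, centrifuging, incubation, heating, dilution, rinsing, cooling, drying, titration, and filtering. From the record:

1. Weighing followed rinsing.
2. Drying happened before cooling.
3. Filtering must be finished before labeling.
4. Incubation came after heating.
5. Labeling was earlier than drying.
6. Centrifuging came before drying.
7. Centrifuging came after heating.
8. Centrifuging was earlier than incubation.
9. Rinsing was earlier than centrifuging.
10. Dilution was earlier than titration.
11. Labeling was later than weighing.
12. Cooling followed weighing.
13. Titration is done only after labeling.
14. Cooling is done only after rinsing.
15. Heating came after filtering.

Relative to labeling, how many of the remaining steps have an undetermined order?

4

Forced before labeling: filtering, rinsing, and weighing; forced after labeling: cooling, drying, and titration.
That leaves centrifuging, dilution, heating, and incubation with no forced order relative to labeling — 4.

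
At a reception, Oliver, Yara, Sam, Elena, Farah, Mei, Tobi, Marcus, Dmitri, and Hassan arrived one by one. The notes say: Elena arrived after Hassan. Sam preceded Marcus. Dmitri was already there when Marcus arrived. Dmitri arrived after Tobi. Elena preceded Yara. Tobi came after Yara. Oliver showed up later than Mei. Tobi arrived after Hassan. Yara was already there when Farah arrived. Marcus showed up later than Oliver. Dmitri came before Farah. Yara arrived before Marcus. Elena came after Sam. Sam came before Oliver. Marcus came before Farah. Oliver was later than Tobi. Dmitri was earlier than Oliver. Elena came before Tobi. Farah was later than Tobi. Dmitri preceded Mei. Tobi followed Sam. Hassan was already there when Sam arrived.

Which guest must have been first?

Hassan

Hassan has a chain of constraints placing them before every other guest, so Hassan must be first.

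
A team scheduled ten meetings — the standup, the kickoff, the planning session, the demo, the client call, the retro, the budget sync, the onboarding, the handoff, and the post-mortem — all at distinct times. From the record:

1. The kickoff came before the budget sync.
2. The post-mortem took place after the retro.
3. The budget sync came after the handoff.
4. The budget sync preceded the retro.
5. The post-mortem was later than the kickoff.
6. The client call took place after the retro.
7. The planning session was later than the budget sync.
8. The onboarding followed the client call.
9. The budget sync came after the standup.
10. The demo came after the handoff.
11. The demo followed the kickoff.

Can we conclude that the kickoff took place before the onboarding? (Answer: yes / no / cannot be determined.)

yes

Chain the constraints: the kickoff → the budget sync → the retro → the client call → the onboarding. Each link is directly stated, so the kickoff comes before the onboarding.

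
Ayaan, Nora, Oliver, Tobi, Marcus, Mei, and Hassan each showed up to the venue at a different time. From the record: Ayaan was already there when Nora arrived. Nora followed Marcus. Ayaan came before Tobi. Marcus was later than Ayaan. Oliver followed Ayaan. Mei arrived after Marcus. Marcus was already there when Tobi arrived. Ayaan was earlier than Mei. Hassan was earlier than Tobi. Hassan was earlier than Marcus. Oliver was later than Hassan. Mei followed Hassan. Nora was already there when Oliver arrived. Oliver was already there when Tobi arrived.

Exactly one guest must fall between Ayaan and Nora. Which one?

Marcus

Tracing the constraints gives Ayaan → Marcus → Nora, so Marcus sits after Ayaan and before Nora.
No other guest is forced both after Ayaan and before Nora.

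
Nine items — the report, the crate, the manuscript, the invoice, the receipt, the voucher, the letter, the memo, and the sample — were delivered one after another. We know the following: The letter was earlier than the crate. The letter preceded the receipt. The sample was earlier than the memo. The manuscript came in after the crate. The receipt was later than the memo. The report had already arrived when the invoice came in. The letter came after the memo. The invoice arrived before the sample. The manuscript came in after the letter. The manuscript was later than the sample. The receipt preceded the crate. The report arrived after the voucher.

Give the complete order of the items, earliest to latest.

the voucher, the report, the invoice, the sample, the memo, the letter, the receipt, the crate, the manuscript

The constraints fix every adjacent pair, so only one ordering works:
the voucher → the report → the invoice → the sample → the memo → the letter → the receipt → the crate → the manuscript.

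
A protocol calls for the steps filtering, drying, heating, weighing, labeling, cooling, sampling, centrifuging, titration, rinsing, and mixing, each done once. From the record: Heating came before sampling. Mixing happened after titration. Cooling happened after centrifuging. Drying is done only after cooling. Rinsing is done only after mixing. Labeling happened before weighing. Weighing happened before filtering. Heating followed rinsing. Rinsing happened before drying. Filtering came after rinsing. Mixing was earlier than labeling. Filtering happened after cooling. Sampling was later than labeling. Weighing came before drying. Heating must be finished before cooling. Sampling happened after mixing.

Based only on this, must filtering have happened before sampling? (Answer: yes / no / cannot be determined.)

No chain of stated constraints runs from filtering to sampling, and none runs from sampling to filtering either.
So the relative order of filtering and sampling is not fixed by the given facts.

cannot be determined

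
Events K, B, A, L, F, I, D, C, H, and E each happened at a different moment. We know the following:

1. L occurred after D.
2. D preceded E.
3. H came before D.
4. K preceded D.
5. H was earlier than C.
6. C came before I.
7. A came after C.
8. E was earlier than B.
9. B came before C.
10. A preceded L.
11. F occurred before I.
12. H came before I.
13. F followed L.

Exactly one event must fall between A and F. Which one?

L

Tracing the constraints gives A → L → F, so L sits after A and before F.
No other event is forced both after A and before F.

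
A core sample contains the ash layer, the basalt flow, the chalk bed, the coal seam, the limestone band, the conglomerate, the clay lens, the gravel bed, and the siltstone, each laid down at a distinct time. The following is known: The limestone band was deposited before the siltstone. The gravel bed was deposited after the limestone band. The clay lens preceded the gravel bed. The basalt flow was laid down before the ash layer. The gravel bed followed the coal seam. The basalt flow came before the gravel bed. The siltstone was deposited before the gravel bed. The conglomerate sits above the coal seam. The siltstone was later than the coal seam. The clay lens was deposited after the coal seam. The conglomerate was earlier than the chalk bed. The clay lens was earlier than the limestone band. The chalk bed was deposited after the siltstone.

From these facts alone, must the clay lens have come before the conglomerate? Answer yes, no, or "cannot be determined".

No chain of stated constraints runs from the clay lens to the conglomerate, and none runs from the conglomerate to the clay lens either.
So the relative order of the clay lens and the conglomerate is not fixed by the given facts.

cannot be determined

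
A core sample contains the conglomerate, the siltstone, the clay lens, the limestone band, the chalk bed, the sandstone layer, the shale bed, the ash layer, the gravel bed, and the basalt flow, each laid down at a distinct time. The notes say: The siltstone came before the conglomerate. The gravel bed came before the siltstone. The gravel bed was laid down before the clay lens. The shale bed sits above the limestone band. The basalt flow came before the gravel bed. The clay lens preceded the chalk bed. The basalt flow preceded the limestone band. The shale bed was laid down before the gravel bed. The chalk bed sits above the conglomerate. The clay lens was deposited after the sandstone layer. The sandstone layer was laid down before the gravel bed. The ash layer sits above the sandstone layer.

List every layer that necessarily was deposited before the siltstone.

Directly stated before the siltstone: the gravel bed.
The basalt flow reaches the siltstone via the basalt flow → the gravel bed → the siltstone.
The limestone band reaches the siltstone via the limestone band → the shale bed → the gravel bed → the siltstone.
The sandstone layer reaches the siltstone via the sandstone layer → the gravel bed → the siltstone.
Likewise the shale bed reaches the siltstone by chaining the stated constraints.

the basalt flow, the gravel bed, the limestone band, the sandstone layer, the shale bed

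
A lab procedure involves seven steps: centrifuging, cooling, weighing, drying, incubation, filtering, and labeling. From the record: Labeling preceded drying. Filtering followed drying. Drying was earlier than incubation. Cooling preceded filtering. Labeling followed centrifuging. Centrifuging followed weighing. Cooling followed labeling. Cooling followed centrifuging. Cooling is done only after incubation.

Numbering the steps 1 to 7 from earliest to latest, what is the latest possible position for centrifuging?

Centrifuging must come before cooling, drying, filtering, incubation, and labeling — 5 steps forced after it.
Everything else can be placed before centrifuging in some valid order, so centrifuging can sit as late as position 7 − 5 = 2.

2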